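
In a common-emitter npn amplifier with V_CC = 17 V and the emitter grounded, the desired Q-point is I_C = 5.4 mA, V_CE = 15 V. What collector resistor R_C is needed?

Collector loop: V_CC = I_C·R_C + V_CE.
R_C = (V_CC − V_CE)/I_C = (17 − 15)/5.4 = 0.37 kΩ.

R_C ≈ 0.37 kΩ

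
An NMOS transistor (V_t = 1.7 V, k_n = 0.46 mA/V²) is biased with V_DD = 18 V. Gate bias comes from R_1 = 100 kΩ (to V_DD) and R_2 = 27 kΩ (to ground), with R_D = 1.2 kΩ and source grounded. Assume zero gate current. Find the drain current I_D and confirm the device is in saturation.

V_G = V_DD·R_2/(R_1+R_2) = 18×27/127 = 3.83 V. With the source grounded, V_GS = V_G = 3.83 V.
Assume saturation: I_D = (k_n/2)(V_GS − V_t)² = (0.46/2)×(3.83 − 1.7)² = 0.23×2.13² = 1.04 mA.
V_DS = V_DD − I_D·R_D = 18 − 1.04×1.2 = 16.8 V.
Saturation requires V_DS ≥ V_GS − V_t = 2.13 V; 16.8 ≥ 2.13 ✓.

I_D ≈ 1 mA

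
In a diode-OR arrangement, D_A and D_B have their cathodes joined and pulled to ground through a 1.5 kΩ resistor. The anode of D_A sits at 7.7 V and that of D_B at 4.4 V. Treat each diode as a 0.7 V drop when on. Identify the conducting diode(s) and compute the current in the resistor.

Assume both conduct. Then node N would need to be at both 7.7−0.7 = 7 V and 4.4−0.7 = 3.7 V, which is impossible.
Assume only D_A conducts: V_N = 7.7 − 0.7 = 7 V, so I_R = 7/1.5 = 4.67 mA.
Check D_B: its anode-to-cathode voltage is 4.4 − 7 = -2.6 V < 0.7 V, so it is off. The assumption is consistent.

Only D_A conducts; I_R ≈ 4.7 mA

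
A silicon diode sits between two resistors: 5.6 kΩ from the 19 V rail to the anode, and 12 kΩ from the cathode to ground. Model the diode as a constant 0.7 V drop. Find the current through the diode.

I ≈ 1 mA

The two resistors are in series with the diode, so KVL gives 19 = I·5.6 + 0.7 + I·12.
I = (19 − 0.7) / (5.6 + 12) kΩ = 18.3 / 17.6 = 1.04 mA.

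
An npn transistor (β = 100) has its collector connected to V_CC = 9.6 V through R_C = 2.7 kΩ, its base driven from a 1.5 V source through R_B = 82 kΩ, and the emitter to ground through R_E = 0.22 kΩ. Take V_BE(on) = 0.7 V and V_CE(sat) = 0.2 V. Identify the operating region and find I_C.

active; I_C ≈ 0.77 mA

Assume active. Base-emitter loop: I_B = (V_BB − V_BE)/(R_B + (β+1)R_E) = (1.5 − 0.7)/(82 + 101×0.22) = 0.00768 mA.
I_C = β·I_B = 100×0.00768 = 0.768 mA.
V_CE = V_CC − I_C·R_C − I_E·R_E = 9.6 − 0.768×2.7 − 0.775×0.22 = 7.36 V > V_CE(sat), so the active-region assumption holds.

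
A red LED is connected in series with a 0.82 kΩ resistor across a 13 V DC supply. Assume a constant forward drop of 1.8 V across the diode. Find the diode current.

I ≈ 14 mA

KVL around the loop: 13 = V_D + I·R = 1.8 + I × 0.82 kΩ.
So I = (13 − 1.8) / 0.82 kΩ = 11.2 / 0.82 = 13.7 mA.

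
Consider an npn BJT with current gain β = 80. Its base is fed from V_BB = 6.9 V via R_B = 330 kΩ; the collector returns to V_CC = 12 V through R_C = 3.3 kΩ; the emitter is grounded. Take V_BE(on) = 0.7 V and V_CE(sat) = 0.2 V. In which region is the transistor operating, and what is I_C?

Assume active. Base-emitter loop: I_B = (V_BB − V_BE)/R_B = (6.9 − 0.7)/330 = 0.0188 mA.
I_C = β·I_B = 80×0.0188 = 1.5 mA.
V_CE = V_CC − I_C·R_C = 12 − 1.5×3.3 = 7.04 V > V_CE(sat), so the active-region assumption holds.

active; I_C ≈ 1.5 mA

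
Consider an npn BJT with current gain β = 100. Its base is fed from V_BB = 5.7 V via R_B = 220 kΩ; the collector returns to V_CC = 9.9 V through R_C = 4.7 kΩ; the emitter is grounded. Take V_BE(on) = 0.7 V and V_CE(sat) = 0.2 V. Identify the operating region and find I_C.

Assume active: I_B = (5.7 − 0.7)/220 = 0.0227 mA, giving I_C = β·I_B = 2.27 mA.
But then V_CE = 9.9 − 2.27×4.7 = -0.782 V < V_CE(sat) = 0.2 V — impossible in the active region.
So the transistor is saturated. With V_CE = 0.2 V, I_C = (V_CC − 0.2)/R_C = 9.7/4.7 = 2.06 mA.
Check: β·I_B = 2.27 mA > I_C = 2.06 mA, confirming saturation.

saturation; I_C ≈ 2.1 mA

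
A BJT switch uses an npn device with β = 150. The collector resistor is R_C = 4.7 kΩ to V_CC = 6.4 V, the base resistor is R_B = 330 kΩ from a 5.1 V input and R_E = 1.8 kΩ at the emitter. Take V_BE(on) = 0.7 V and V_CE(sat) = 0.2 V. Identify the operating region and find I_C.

saturation; I_C ≈ 0.95 mA

Assume active: I_B = (5.1 − 0.7)/(330 + 151×1.8) = 0.00731 mA, I_C = β·I_B = 1.1 mA.
Then V_CE = 6.4 − 1.1×4.7 − 1.1×1.8 = -0.742 V < 0.2 V — the active assumption fails.
Re-solve with V_CE = 0.2 V. KCL at the emitter: V_E/R_E = (V_BB−0.7−V_E)/R_B + (V_CC−0.2−V_E)/R_C, giving V_E = 1.73 V.
I_C = (V_CC − 0.2 − V_E)/R_C = (6.2 − 1.73)/4.7 = 0.952 mA.
Check: I_B = (4.4 − 1.73)/330 = 0.0081 mA, and β·I_B = 1.21 mA > I_C, confirming saturation.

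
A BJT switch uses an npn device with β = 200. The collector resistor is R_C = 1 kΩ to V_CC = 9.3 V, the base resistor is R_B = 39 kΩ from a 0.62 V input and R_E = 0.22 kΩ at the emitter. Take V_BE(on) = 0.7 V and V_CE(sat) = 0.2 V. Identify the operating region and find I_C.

V_BB = 0.62 V ≤ V_BE(on) = 0.7 V, so the base-emitter junction is not forward biased.
The transistor is in cutoff: I_B = I_C = 0.

cutoff; I_C ≈ 0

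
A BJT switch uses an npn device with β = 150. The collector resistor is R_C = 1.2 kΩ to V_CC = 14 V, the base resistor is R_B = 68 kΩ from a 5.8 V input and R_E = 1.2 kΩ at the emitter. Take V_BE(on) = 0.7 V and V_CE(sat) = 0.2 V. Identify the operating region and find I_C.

Assume active. Base-emitter loop: I_B = (V_BB − V_BE)/(R_B + (β+1)R_E) = (5.8 − 0.7)/(68 + 151×1.2) = 0.0205 mA.
I_C = β·I_B = 150×0.0205 = 3.07 mA.
V_CE = V_CC − I_C·R_C − I_E·R_E = 14 − 3.07×1.2 − 3.09×1.2 = 6.61 V > V_CE(sat), so the active-region assumption holds.

active; I_C ≈ 3.1 mA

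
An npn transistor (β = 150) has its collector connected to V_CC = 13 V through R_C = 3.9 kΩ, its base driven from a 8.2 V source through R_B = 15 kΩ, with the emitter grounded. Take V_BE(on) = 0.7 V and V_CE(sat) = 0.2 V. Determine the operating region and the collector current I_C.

saturation; I_C ≈ 3.3 mA

Assume active: I_B = (8.2 − 0.7)/15 = 0.5 mA, giving I_C = β·I_B = 75 mA.
But then V_CE = 13 − 75×3.9 = -279 V < V_CE(sat) = 0.2 V — impossible in the active region.
So the transistor is saturated. With V_CE = 0.2 V, I_C = (V_CC − 0.2)/R_C = 12.8/3.9 = 3.28 mA.
Check: β·I_B = 75 mA > I_C = 3.28 mA, confirming saturation.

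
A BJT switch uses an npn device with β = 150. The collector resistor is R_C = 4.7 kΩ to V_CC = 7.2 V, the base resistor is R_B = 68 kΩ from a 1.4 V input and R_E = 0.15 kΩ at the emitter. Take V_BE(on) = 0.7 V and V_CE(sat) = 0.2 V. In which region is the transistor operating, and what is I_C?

active; I_C ≈ 1.2 mA

Assume active. Base-emitter loop: I_B = (V_BB − V_BE)/(R_B + (β+1)R_E) = (1.4 − 0.7)/(68 + 151×0.15) = 0.00772 mA.
I_C = β·I_B = 150×0.00772 = 1.16 mA.
V_CE = V_CC − I_C·R_C − I_E·R_E = 7.2 − 1.16×4.7 − 1.17×0.15 = 1.58 V > V_CE(sat), so the active-region assumption holds.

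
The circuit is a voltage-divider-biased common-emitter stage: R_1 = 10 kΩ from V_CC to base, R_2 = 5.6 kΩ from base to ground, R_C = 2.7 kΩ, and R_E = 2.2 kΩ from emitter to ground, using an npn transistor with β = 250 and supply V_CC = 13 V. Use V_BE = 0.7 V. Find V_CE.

Thevenize the base divider: V_Th = V_CC·R_2/(R_1+R_2) = 13×5.6/15.6 = 4.67 V, R_Th = R_1‖R_2 = 3.59 kΩ.
Base-emitter loop: V_Th = I_B·R_Th + V_BE + (β+1)I_B·R_E, so I_B = (4.67 − 0.7) / (3.59 + 251×2.2) = 0.00714 mA.
I_C = β·I_B = 250×0.00714 = 1.78 mA, and I_E = (β+1)I_B = 1.79 mA.
V_CE = V_CC − I_C·R_C − I_E·R_E = 13 − 1.78×2.7 − 1.79×2.2 = 4.24 V.
V_CE = 4.24 V > 0.2 V confirms active-region operation.

V_CE ≈ 4.2 V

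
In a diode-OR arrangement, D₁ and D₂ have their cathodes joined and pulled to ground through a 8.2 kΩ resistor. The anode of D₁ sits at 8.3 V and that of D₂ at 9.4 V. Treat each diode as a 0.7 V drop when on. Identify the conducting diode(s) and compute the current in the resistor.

Only D₂ conducts; I_R ≈ 1.1 mA

Assume both conduct. Then node N would need to be at both 8.3−0.7 = 7.6 V and 9.4−0.7 = 8.7 V, which is impossible.
Assume only D₂ conducts: V_N = 9.4 − 0.7 = 8.7 V, so I_R = 8.7/8.2 = 1.06 mA.
Check D₁: its anode-to-cathode voltage is 8.3 − 8.7 = -0.4 V < 0.7 V, so it is off. The assumption is consistent.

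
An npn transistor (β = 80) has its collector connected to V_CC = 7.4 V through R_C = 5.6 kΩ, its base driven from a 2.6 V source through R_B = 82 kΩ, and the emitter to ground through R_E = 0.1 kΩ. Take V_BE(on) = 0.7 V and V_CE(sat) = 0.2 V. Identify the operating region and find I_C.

Assume active: I_B = (2.6 − 0.7)/(82 + 81×0.1) = 0.0211 mA, I_C = β·I_B = 1.69 mA.
Then V_CE = 7.4 − 1.69×5.6 − 1.71×0.1 = -2.22 V < 0.2 V — the active assumption fails.
Re-solve with V_CE = 0.2 V. KCL at the emitter: V_E/R_E = (V_BB−0.7−V_E)/R_B + (V_CC−0.2−V_E)/R_C, giving V_E = 0.128 V.
I_C = (V_CC − 0.2 − V_E)/R_C = (7.2 − 0.128)/5.6 = 1.26 mA.
Check: I_B = (1.9 − 0.128)/82 = 0.0216 mA, and β·I_B = 1.73 mA > I_C, confirming saturation.

saturation; I_C ≈ 1.3 mA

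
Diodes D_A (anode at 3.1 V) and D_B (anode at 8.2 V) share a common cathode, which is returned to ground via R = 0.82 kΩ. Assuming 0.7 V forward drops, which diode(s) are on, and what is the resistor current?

Only D_B conducts; I_R ≈ 9.1 mA

Assume both conduct. Then node N would need to be at both 3.1−0.7 = 2.4 V and 8.2−0.7 = 7.5 V, which is impossible.
Assume only D_B conducts: V_N = 8.2 − 0.7 = 7.5 V, so I_R = 7.5/0.82 = 9.15 mA.
Check D_A: its anode-to-cathode voltage is 3.1 − 7.5 = -4.4 V < 0.7 V, so it is off. The assumption is consistent.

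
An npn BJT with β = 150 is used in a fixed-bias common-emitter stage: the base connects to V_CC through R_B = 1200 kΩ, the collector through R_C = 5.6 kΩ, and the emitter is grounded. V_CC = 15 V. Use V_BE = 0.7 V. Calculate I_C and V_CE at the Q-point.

I_C ≈ 1.8 mA, V_CE ≈ 5 V

Base loop: V_CC = I_B·R_B + V_BE, so I_B = (15 − 0.7)/1200 kΩ = 0.0119 mA.
In the active region I_C = β·I_B = 150 × 0.0119 = 1.79 mA.
Collector loop: V_CE = V_CC − I_C·R_C = 15 − 1.79×5.6 = 4.99 V.
Since V_CE = 4.99 V > V_CE(sat) ≈ 0.2 V, the transistor is in the active region as assumed.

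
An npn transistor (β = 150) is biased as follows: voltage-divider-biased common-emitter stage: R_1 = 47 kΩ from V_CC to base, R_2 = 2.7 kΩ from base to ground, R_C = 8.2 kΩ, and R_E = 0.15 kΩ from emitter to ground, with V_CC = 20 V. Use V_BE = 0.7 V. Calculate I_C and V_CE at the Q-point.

Thevenize the base divider: V_Th = V_CC·R_2/(R_1+R_2) = 20×2.7/49.7 = 1.09 V, R_Th = R_1‖R_2 = 2.55 kΩ.
Base-emitter loop: V_Th = I_B·R_Th + V_BE + (β+1)I_B·R_E, so I_B = (1.09 − 0.7) / (2.55 + 151×0.15) = 0.0153 mA.
I_C = β·I_B = 150×0.0153 = 2.3 mA, and I_E = (β+1)I_B = 2.32 mA.
V_CE = V_CC − I_C·R_C − I_E·R_E = 20 − 2.3×8.2 − 2.32×0.15 = 0.789 V.
V_CE = 0.789 V > 0.2 V confirms active-region operation.

I_C ≈ 2.3 mA, V_CE ≈ 0.79 V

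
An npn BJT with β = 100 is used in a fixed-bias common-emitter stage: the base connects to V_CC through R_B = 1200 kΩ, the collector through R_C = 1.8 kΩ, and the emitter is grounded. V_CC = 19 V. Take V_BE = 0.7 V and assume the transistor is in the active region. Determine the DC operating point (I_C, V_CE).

Base loop: V_CC = I_B·R_B + V_BE, so I_B = (19 − 0.7)/1200 kΩ = 0.0153 mA.
In the active region I_C = β·I_B = 100 × 0.0153 = 1.53 mA.
Collector loop: V_CE = V_CC − I_C·R_C = 19 − 1.53×1.8 = 16.3 V.
Since V_CE = 16.3 V > V_CE(sat) ≈ 0.2 V, the transistor is in the active region as assumed.

I_C ≈ 1.5 mA, V_CE ≈ 16 V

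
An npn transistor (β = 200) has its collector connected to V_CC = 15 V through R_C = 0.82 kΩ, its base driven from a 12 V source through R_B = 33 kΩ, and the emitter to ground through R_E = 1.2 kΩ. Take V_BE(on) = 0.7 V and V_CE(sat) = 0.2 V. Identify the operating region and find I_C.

Assume active: I_B = (12 − 0.7)/(33 + 201×1.2) = 0.0412 mA, I_C = β·I_B = 8.24 mA.
Then V_CE = 15 − 8.24×0.82 − 8.28×1.2 = -1.7 V < 0.2 V — the active assumption fails.
Re-solve with V_CE = 0.2 V. KCL at the emitter: V_E/R_E = (V_BB−0.7−V_E)/R_B + (V_CC−0.2−V_E)/R_C, giving V_E = 8.83 V.
I_C = (V_CC − 0.2 − V_E)/R_C = (14.8 − 8.83)/0.82 = 7.28 mA.
Check: I_B = (11.3 − 8.83)/33 = 0.0749 mA, and β·I_B = 15 mA > I_C, confirming saturation.

saturation; I_C ≈ 7.3 mA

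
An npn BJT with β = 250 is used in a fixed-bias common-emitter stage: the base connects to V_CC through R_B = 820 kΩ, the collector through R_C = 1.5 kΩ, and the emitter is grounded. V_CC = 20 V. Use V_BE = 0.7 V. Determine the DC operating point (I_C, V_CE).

Base loop: V_CC = I_B·R_B + V_BE, so I_B = (20 − 0.7)/820 kΩ = 0.0235 mA.
In the active region I_C = β·I_B = 250 × 0.0235 = 5.88 mA.
Collector loop: V_CE = V_CC − I_C·R_C = 20 − 5.88×1.5 = 11.2 V.
Since V_CE = 11.2 V > V_CE(sat) ≈ 0.2 V, the transistor is in the active region as assumed.

I_C ≈ 5.9 mA, V_CE ≈ 11 V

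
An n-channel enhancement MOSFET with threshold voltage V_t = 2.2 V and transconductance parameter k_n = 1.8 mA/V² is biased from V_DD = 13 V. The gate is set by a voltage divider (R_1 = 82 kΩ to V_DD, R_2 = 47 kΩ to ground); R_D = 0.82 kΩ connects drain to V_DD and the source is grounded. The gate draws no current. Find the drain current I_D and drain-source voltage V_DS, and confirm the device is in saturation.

V_G = V_DD·R_2/(R_1+R_2) = 13×47/129 = 4.74 V. With the source grounded, V_GS = V_G = 4.74 V.
Assume saturation: I_D = (k_n/2)(V_GS − V_t)² = (1.8/2)×(4.74 − 2.2)² = 0.9×2.54² = 5.79 mA.
V_DS = V_DD − I_D·R_D = 13 − 5.79×0.82 = 8.25 V.
Saturation requires V_DS ≥ V_GS − V_t = 2.54 V; 8.25 ≥ 2.54 ✓.

I_D ≈ 5.8 mA, V_DS ≈ 8.3 V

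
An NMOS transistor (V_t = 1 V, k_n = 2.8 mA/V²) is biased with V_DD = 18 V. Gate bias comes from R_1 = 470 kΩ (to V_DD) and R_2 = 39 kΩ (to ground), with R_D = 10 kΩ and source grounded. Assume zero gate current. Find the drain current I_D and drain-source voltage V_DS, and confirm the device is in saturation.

I_D ≈ 0.2 mA, V_DS ≈ 16 V

V_G = V_DD·R_2/(R_1+R_2) = 18×39/509 = 1.38 V. With the source grounded, V_GS = V_G = 1.38 V.
Assume saturation: I_D = (k_n/2)(V_GS − V_t)² = (2.8/2)×(1.38 − 1)² = 1.4×0.379² = 0.201 mA.
V_DS = V_DD − I_D·R_D = 18 − 0.201×10 = 16 V.
Saturation requires V_DS ≥ V_GS − V_t = 0.379 V; 16 ≥ 0.379 ✓.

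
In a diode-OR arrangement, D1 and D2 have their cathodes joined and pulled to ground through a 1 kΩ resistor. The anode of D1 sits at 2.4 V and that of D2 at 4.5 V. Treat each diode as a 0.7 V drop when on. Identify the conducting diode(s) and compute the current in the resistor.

Assume both conduct. Then node N would need to be at both 2.4−0.7 = 1.7 V and 4.5−0.7 = 3.8 V, which is impossible.
Assume only D2 conducts: V_N = 4.5 − 0.7 = 3.8 V, so I_R = 3.8/1 = 3.8 mA.
Check D1: its anode-to-cathode voltage is 2.4 − 3.8 = -1.4 V < 0.7 V, so it is off. The assumption is consistent.

Only D2 conducts; I_R ≈ 3.8 mA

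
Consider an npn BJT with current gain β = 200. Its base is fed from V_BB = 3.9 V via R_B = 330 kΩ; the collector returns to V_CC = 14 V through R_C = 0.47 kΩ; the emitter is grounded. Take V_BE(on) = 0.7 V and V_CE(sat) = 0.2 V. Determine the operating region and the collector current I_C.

active; I_C ≈ 1.9 mA

Assume active. Base-emitter loop: I_B = (V_BB − V_BE)/R_B = (3.9 − 0.7)/330 = 0.0097 mA.
I_C = β·I_B = 200×0.0097 = 1.94 mA.
V_CE = V_CC − I_C·R_C = 14 − 1.94×0.47 = 13.1 V > V_CE(sat), so the active-region assumption holds.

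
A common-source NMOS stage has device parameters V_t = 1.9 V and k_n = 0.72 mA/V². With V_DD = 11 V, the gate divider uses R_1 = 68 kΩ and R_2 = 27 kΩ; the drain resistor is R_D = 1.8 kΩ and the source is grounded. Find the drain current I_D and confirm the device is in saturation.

V_G = V_DD·R_2/(R_1+R_2) = 11×27/95 = 3.13 V. With the source grounded, V_GS = V_G = 3.13 V.
Assume saturation: I_D = (k_n/2)(V_GS − V_t)² = (0.72/2)×(3.13 − 1.9)² = 0.36×1.23² = 0.541 mA.
V_DS = V_DD − I_D·R_D = 11 − 0.541×1.8 = 10 V.
Saturation requires V_DS ≥ V_GS − V_t = 1.23 V; 10 ≥ 1.23 ✓.

I_D ≈ 0.54 mA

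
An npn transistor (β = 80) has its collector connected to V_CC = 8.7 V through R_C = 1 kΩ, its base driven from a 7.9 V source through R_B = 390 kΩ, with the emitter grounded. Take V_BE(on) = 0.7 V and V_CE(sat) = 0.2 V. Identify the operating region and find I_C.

Assume active. Base-emitter loop: I_B = (V_BB − V_BE)/R_B = (7.9 − 0.7)/390 = 0.0185 mA.
I_C = β·I_B = 80×0.0185 = 1.48 mA.
V_CE = V_CC − I_C·R_C = 8.7 − 1.48×1 = 7.22 V > V_CE(sat), so the active-region assumption holds.

active; I_C ≈ 1.5 mA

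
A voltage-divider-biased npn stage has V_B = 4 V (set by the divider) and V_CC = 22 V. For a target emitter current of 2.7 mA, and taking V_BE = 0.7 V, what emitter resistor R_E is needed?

R_E ≈ 1.2 kΩ

V_E = V_B − V_BE = 4 − 0.7 = 3.3 V.
R_E = V_E / I_E = 3.3 / 2.7 = 1.22 kΩ.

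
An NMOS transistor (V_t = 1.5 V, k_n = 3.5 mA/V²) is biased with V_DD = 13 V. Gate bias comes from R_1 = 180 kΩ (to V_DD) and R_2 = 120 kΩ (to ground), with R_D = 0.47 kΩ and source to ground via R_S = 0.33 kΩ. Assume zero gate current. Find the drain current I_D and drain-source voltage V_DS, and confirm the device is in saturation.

I_D ≈ 5.7 mA, V_DS ≈ 8.4 V

V_G = V_DD·R_2/(R_1+R_2) = 13×120/300 = 5.2 V.
Assume saturation: I_D = (k_n/2)(V_GS − V_t)² with V_GS = V_G − I_D·R_S = 5.2 − 0.33·I_D.
Substituting gives 0.191·I_D² − 5.27·I_D + 24 = 0, with roots I_D = 5.73 or 21.9 mA.
The root I_D = 21.9 mA gives V_GS = -2.04 V ≤ V_t, so take I_D = 5.73 mA.
Then V_GS = 3.31 V and V_DS = V_DD − I_D(R_D+R_S) = 13 − 5.73×0.8 = 8.42 V.
Saturation requires V_DS ≥ V_GS − V_t = 1.81 V; 8.42 ≥ 1.81 ✓.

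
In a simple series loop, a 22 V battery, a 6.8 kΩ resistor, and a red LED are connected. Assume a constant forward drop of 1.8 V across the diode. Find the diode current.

KVL around the loop: 22 = V_D + I·R = 1.8 + I × 6.8 kΩ.
So I = (22 − 1.8) / 6.8 kΩ = 20.2 / 6.8 = 2.97 mA.

I ≈ 3 mA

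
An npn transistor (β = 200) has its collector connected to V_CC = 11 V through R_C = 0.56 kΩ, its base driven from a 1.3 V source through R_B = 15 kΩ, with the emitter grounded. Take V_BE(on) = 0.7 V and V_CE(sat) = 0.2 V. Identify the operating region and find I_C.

active; I_C ≈ 8 mA

Assume active. Base-emitter loop: I_B = (V_BB − V_BE)/R_B = (1.3 − 0.7)/15 = 0.04 mA.
I_C = β·I_B = 200×0.04 = 8 mA.
V_CE = V_CC − I_C·R_C = 11 − 8×0.56 = 6.52 V > V_CE(sat), so the active-region assumption holds.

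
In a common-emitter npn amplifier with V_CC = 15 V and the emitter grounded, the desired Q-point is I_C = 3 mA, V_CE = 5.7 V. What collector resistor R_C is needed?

R_C ≈ 3.1 kΩ

Collector loop: V_CC = I_C·R_C + V_CE.
R_C = (V_CC − V_CE)/I_C = (15 − 5.7)/3 = 3.1 kΩ.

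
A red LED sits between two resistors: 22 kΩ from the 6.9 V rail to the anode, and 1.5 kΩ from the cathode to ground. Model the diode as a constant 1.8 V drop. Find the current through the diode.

I ≈ 0.22 mA

The two resistors are in series with the diode, so KVL gives 6.9 = I·22 + 1.8 + I·1.5.
I = (6.9 − 1.8) / (22 + 1.5) kΩ = 5.1 / 23.5 = 0.217 mA.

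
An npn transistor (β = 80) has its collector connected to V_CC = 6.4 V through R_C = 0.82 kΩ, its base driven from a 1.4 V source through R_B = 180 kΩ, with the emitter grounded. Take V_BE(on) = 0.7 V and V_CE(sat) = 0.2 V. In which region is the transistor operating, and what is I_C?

Assume active. Base-emitter loop: I_B = (V_BB − V_BE)/R_B = (1.4 − 0.7)/180 = 0.00389 mA.
I_C = β·I_B = 80×0.00389 = 0.311 mA.
V_CE = V_CC − I_C·R_C = 6.4 − 0.311×0.82 = 6.14 V > V_CE(sat), so the active-region assumption holds.

active; I_C ≈ 0.31 mA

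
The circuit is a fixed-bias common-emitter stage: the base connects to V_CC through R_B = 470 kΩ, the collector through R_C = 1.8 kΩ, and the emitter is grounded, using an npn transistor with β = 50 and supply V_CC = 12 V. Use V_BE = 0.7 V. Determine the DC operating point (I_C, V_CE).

Base loop: V_CC = I_B·R_B + V_BE, so I_B = (12 − 0.7)/470 kΩ = 0.024 mA.
In the active region I_C = β·I_B = 50 × 0.024 = 1.2 mA.
Collector loop: V_CE = V_CC − I_C·R_C = 12 − 1.2×1.8 = 9.84 V.
Since V_CE = 9.84 V > V_CE(sat) ≈ 0.2 V, the transistor is in the active region as assumed.

I_C ≈ 1.2 mA, V_CE ≈ 9.8 V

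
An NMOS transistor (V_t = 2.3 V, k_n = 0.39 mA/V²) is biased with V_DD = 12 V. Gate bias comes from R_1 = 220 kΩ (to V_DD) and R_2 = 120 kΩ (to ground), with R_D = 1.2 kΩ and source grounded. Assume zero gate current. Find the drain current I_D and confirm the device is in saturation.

V_G = V_DD·R_2/(R_1+R_2) = 12×120/340 = 4.24 V. With the source grounded, V_GS = V_G = 4.24 V.
Assume saturation: I_D = (k_n/2)(V_GS − V_t)² = (0.39/2)×(4.24 − 2.3)² = 0.195×1.94² = 0.73 mA.
V_DS = V_DD − I_D·R_D = 12 − 0.73×1.2 = 11.1 V.
Saturation requires V_DS ≥ V_GS − V_t = 1.94 V; 11.1 ≥ 1.94 ✓.

I_D ≈ 0.73 mA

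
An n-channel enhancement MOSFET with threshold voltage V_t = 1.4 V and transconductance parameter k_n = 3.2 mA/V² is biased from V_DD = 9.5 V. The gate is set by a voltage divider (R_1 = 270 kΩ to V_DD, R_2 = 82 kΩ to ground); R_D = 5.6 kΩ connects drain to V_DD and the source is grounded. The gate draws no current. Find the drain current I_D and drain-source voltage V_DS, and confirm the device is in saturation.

V_G = V_DD·R_2/(R_1+R_2) = 9.5×82/352 = 2.21 V. With the source grounded, V_GS = V_G = 2.21 V.
Assume saturation: I_D = (k_n/2)(V_GS − V_t)² = (3.2/2)×(2.21 − 1.4)² = 1.6×0.813² = 1.06 mA.
V_DS = V_DD − I_D·R_D = 9.5 − 1.06×5.6 = 3.58 V.
Saturation requires V_DS ≥ V_GS − V_t = 0.813 V; 3.58 ≥ 0.813 ✓.

I_D ≈ 1.1 mA, V_DS ≈ 3.6 V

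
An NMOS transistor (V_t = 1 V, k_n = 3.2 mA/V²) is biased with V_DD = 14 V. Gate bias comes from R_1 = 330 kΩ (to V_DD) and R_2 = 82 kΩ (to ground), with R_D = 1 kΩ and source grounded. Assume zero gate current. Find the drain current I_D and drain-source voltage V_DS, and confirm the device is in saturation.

I_D ≈ 5.1 mA, V_DS ≈ 8.9 V

V_G = V_DD·R_2/(R_1+R_2) = 14×82/412 = 2.79 V. With the source grounded, V_GS = V_G = 2.79 V.
Assume saturation: I_D = (k_n/2)(V_GS − V_t)² = (3.2/2)×(2.79 − 1)² = 1.6×1.79² = 5.11 mA.
V_DS = V_DD − I_D·R_D = 14 − 5.11×1 = 8.89 V.
Saturation requires V_DS ≥ V_GS − V_t = 1.79 V; 8.89 ≥ 1.79 ✓.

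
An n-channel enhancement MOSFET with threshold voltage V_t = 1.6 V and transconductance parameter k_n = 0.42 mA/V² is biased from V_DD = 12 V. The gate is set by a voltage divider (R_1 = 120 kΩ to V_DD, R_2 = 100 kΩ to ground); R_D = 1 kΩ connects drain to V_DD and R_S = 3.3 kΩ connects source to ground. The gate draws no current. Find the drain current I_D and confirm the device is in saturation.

V_G = V_DD·R_2/(R_1+R_2) = 12×100/220 = 5.45 V.
Assume saturation: I_D = (k_n/2)(V_GS − V_t)² with V_GS = V_G − I_D·R_S = 5.45 − 3.3·I_D.
Substituting gives 2.29·I_D² − 6.34·I_D + 3.12 = 0, with roots I_D = 0.639 or 2.13 mA.
The root I_D = 2.13 mA gives V_GS = -1.59 V ≤ V_t, so take I_D = 0.639 mA.
Then V_GS = 3.34 V and V_DS = V_DD − I_D(R_D+R_S) = 12 − 0.639×4.3 = 9.25 V.
Saturation requires V_DS ≥ V_GS − V_t = 1.74 V; 9.25 ≥ 1.74 ✓.

I_D ≈ 0.64 mA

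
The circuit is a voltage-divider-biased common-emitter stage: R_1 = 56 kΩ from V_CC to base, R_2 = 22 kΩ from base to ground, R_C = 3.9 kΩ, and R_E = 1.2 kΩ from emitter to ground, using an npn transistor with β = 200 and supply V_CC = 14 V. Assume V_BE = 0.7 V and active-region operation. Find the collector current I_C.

Thevenize the base divider: V_Th = V_CC·R_2/(R_1+R_2) = 14×22/78 = 3.95 V, R_Th = R_1‖R_2 = 15.8 kΩ.
Base-emitter loop: V_Th = I_B·R_Th + V_BE + (β+1)I_B·R_E, so I_B = (3.95 − 0.7) / (15.8 + 201×1.2) = 0.0126 mA.
I_C = β·I_B = 200×0.0126 = 2.53 mA, and I_E = (β+1)I_B = 2.54 mA.
V_CE = V_CC − I_C·R_C − I_E·R_E = 14 − 2.53×3.9 − 2.54×1.2 = 1.09 V.
V_CE = 1.09 V > 0.2 V confirms active-region operation.

I_C ≈ 2.5 mA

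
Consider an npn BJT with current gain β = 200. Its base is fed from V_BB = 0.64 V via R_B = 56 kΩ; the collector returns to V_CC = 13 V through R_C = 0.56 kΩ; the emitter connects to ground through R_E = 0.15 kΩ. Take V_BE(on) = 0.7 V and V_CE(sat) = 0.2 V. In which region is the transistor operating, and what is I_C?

cutoff; I_C ≈ 0

V_BB = 0.64 V ≤ V_BE(on) = 0.7 V, so the base-emitter junction is not forward biased.
The transistor is in cutoff: I_B = I_C = 0.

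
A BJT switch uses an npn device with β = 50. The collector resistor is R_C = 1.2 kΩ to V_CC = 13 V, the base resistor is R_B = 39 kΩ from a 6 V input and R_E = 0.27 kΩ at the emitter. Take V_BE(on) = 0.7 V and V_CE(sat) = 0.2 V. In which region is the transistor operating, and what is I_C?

Assume active. Base-emitter loop: I_B = (V_BB − V_BE)/(R_B + (β+1)R_E) = (6 − 0.7)/(39 + 51×0.27) = 0.1 mA.
I_C = β·I_B = 50×0.1 = 5.02 mA.
V_CE = V_CC − I_C·R_C − I_E·R_E = 13 − 5.02×1.2 − 5.12×0.27 = 5.59 V > V_CE(sat), so the active-region assumption holds.

active; I_C ≈ 5 mA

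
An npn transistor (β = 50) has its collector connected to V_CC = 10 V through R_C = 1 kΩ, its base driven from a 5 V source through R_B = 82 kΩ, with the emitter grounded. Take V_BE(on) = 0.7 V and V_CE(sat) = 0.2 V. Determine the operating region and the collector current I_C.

Assume active. Base-emitter loop: I_B = (V_BB − V_BE)/R_B = (5 − 0.7)/82 = 0.0524 mA.
I_C = β·I_B = 50×0.0524 = 2.62 mA.
V_CE = V_CC − I_C·R_C = 10 − 2.62×1 = 7.38 V > V_CE(sat), so the active-region assumption holds.

active; I_C ≈ 2.6 mA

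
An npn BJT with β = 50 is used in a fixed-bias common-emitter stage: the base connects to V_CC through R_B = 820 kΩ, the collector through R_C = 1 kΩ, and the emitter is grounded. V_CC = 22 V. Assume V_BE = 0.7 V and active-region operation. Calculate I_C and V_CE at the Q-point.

Base loop: V_CC = I_B·R_B + V_BE, so I_B = (22 − 0.7)/820 kΩ = 0.026 mA.
In the active region I_C = β·I_B = 50 × 0.026 = 1.3 mA.
Collector loop: V_CE = V_CC − I_C·R_C = 22 − 1.3×1 = 20.7 V.
Since V_CE = 20.7 V > V_CE(sat) ≈ 0.2 V, the transistor is in the active region as assumed.

I_C ≈ 1.3 mA, V_CE ≈ 21 V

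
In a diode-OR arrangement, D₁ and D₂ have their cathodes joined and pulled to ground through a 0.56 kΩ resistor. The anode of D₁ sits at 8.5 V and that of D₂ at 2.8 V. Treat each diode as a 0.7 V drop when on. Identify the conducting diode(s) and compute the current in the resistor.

Only D₁ conducts; I_R ≈ 14 mA

Assume both conduct. Then node N would need to be at both 8.5−0.7 = 7.8 V and 2.8−0.7 = 2.1 V, which is impossible.
Assume only D₁ conducts: V_N = 8.5 − 0.7 = 7.8 V, so I_R = 7.8/0.56 = 13.9 mA.
Check D₂: its anode-to-cathode voltage is 2.8 − 7.8 = -5 V < 0.7 V, so it is off. The assumption is consistent.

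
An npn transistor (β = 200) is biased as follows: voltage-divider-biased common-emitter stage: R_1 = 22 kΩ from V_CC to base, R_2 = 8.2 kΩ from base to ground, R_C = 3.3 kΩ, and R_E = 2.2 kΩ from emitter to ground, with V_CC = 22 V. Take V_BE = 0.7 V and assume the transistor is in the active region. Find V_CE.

V_CE ≈ 9 V

Thevenize the base divider: V_Th = V_CC·R_2/(R_1+R_2) = 22×8.2/30.2 = 5.97 V, R_Th = R_1‖R_2 = 5.97 kΩ.
Base-emitter loop: V_Th = I_B·R_Th + V_BE + (β+1)I_B·R_E, so I_B = (5.97 − 0.7) / (5.97 + 201×2.2) = 0.0118 mA.
I_C = β·I_B = 200×0.0118 = 2.35 mA, and I_E = (β+1)I_B = 2.37 mA.
V_CE = V_CC − I_C·R_C − I_E·R_E = 22 − 2.35×3.3 − 2.37×2.2 = 9.03 V.
V_CE = 9.03 V > 0.2 V confirms active-region operation.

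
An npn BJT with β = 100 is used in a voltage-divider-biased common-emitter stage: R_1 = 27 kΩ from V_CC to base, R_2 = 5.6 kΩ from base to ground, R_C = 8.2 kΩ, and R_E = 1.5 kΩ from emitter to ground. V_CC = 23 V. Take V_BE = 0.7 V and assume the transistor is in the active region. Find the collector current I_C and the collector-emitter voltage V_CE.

Thevenize the base divider: V_Th = V_CC·R_2/(R_1+R_2) = 23×5.6/32.6 = 3.95 V, R_Th = R_1‖R_2 = 4.64 kΩ.
Base-emitter loop: V_Th = I_B·R_Th + V_BE + (β+1)I_B·R_E, so I_B = (3.95 − 0.7) / (4.64 + 101×1.5) = 0.0208 mA.
I_C = β·I_B = 100×0.0208 = 2.08 mA, and I_E = (β+1)I_B = 2.1 mA.
V_CE = V_CC − I_C·R_C − I_E·R_E = 23 − 2.08×8.2 − 2.1×1.5 = 2.77 V.
V_CE = 2.77 V > 0.2 V confirms active-region operation.

I_C ≈ 2.1 mA, V_CE ≈ 2.8 V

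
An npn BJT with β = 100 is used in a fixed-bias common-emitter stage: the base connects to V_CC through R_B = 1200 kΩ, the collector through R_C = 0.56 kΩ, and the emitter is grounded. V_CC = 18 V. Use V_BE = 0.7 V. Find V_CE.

V_CE ≈ 17 V

Base loop: V_CC = I_B·R_B + V_BE, so I_B = (18 − 0.7)/1200 kΩ = 0.0144 mA.
In the active region I_C = β·I_B = 100 × 0.0144 = 1.44 mA.
Collector loop: V_CE = V_CC − I_C·R_C = 18 − 1.44×0.56 = 17.2 V.
Since V_CE = 17.2 V > V_CE(sat) ≈ 0.2 V, the transistor is in the active region as assumed.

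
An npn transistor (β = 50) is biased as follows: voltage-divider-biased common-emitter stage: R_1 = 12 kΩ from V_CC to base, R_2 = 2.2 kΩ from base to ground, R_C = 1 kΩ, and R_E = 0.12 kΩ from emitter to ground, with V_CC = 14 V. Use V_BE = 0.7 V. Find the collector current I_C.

I_C ≈ 9.2 mA

Thevenize the base divider: V_Th = V_CC·R_2/(R_1+R_2) = 14×2.2/14.2 = 2.17 V, R_Th = R_1‖R_2 = 1.86 kΩ.
Base-emitter loop: V_Th = I_B·R_Th + V_BE + (β+1)I_B·R_E, so I_B = (2.17 − 0.7) / (1.86 + 51×0.12) = 0.184 mA.
I_C = β·I_B = 50×0.184 = 9.21 mA, and I_E = (β+1)I_B = 9.39 mA.
V_CE = V_CC − I_C·R_C − I_E·R_E = 14 − 9.21×1 − 9.39×0.12 = 3.67 V.
V_CE = 3.67 V > 0.2 V confirms active-region operation.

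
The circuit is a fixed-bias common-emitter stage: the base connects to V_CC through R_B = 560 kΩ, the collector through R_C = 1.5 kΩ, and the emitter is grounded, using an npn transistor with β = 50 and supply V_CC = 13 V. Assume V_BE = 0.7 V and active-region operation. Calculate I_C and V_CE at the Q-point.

I_C ≈ 1.1 mA, V_CE ≈ 11 V

Base loop: V_CC = I_B·R_B + V_BE, so I_B = (13 − 0.7)/560 kΩ = 0.022 mA.
In the active region I_C = β·I_B = 50 × 0.022 = 1.1 mA.
Collector loop: V_CE = V_CC − I_C·R_C = 13 − 1.1×1.5 = 11.4 V.
Since V_CE = 11.4 V > V_CE(sat) ≈ 0.2 V, the transistor is in the active region as assumed.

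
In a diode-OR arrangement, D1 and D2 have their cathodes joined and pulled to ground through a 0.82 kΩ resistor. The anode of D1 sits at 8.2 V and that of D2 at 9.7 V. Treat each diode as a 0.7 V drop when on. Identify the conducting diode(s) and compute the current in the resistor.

Only D2 conducts; I_R ≈ 11 mA

Assume both conduct. Then node N would need to be at both 8.2−0.7 = 7.5 V and 9.7−0.7 = 9 V, which is impossible.
Assume only D2 conducts: V_N = 9.7 − 0.7 = 9 V, so I_R = 9/0.82 = 11 mA.
Check D1: its anode-to-cathode voltage is 8.2 − 9 = -0.8 V < 0.7 V, so it is off. The assumption is consistent.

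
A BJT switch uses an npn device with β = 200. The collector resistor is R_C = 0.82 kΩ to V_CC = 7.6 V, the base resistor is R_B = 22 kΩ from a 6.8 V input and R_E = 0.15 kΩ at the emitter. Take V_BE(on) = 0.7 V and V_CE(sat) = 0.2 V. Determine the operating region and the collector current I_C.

saturation; I_C ≈ 7.6 mA

Assume active: I_B = (6.8 − 0.7)/(22 + 201×0.15) = 0.117 mA, I_C = β·I_B = 23.4 mA.
Then V_CE = 7.6 − 23.4×0.82 − 23.5×0.15 = -15.1 V < 0.2 V — the active assumption fails.
Re-solve with V_CE = 0.2 V. KCL at the emitter: V_E/R_E = (V_BB−0.7−V_E)/R_B + (V_CC−0.2−V_E)/R_C, giving V_E = 1.17 V.
I_C = (V_CC − 0.2 − V_E)/R_C = (7.4 − 1.17)/0.82 = 7.59 mA.
Check: I_B = (6.1 − 1.17)/22 = 0.224 mA, and β·I_B = 44.8 mA > I_C, confirming saturation.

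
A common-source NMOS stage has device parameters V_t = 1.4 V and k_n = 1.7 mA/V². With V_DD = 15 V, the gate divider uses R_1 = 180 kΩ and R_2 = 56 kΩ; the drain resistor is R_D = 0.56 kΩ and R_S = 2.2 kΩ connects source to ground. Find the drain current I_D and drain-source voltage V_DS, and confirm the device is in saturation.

V_G = V_DD·R_2/(R_1+R_2) = 15×56/236 = 3.56 V.
Assume saturation: I_D = (k_n/2)(V_GS − V_t)² with V_GS = V_G − I_D·R_S = 3.56 − 2.2·I_D.
Substituting gives 4.11·I_D² − 9.08·I_D + 3.96 = 0, with roots I_D = 0.6 or 1.61 mA.
The root I_D = 1.61 mA gives V_GS = 0.0253 V ≤ V_t, so take I_D = 0.6 mA.
Then V_GS = 2.24 V and V_DS = V_DD − I_D(R_D+R_S) = 15 − 0.6×2.76 = 13.3 V.
Saturation requires V_DS ≥ V_GS − V_t = 0.84 V; 13.3 ≥ 0.84 ✓.

I_D ≈ 0.6 mA, V_DS ≈ 13 V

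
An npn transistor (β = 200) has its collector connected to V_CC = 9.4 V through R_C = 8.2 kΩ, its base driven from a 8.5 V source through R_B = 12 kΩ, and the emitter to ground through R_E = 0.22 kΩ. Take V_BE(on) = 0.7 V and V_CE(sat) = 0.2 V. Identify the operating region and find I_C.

Assume active: I_B = (8.5 − 0.7)/(12 + 201×0.22) = 0.139 mA, I_C = β·I_B = 27.7 mA.
Then V_CE = 9.4 − 27.7×8.2 − 27.9×0.22 = -224 V < 0.2 V — the active assumption fails.
Re-solve with V_CE = 0.2 V. KCL at the emitter: V_E/R_E = (V_BB−0.7−V_E)/R_B + (V_CC−0.2−V_E)/R_C, giving V_E = 0.373 V.
I_C = (V_CC − 0.2 − V_E)/R_C = (9.2 − 0.373)/8.2 = 1.08 mA.
Check: I_B = (7.8 − 0.373)/12 = 0.619 mA, and β·I_B = 124 mA > I_C, confirming saturation.

saturation; I_C ≈ 1.1 mA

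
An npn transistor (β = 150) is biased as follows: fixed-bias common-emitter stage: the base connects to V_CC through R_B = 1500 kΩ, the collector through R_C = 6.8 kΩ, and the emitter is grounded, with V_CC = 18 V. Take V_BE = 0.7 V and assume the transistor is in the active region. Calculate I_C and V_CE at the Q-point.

Base loop: V_CC = I_B·R_B + V_BE, so I_B = (18 − 0.7)/1500 kΩ = 0.0115 mA.
In the active region I_C = β·I_B = 150 × 0.0115 = 1.73 mA.
Collector loop: V_CE = V_CC − I_C·R_C = 18 − 1.73×6.8 = 6.24 V.
Since V_CE = 6.24 V > V_CE(sat) ≈ 0.2 V, the transistor is in the active region as assumed.

I_C ≈ 1.7 mA, V_CE ≈ 6.2 V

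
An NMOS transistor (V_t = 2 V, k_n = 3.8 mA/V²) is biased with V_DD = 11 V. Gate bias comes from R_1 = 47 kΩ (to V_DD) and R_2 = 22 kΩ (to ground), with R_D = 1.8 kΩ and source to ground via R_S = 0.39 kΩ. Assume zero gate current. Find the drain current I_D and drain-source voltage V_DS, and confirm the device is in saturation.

I_D ≈ 1.5 mA, V_DS ≈ 7.6 V

V_G = V_DD·R_2/(R_1+R_2) = 11×22/69 = 3.51 V.
Assume saturation: I_D = (k_n/2)(V_GS − V_t)² with V_GS = V_G − I_D·R_S = 3.51 − 0.39·I_D.
Substituting gives 0.289·I_D² − 3.23·I_D + 4.32 = 0, with roots I_D = 1.55 or 9.64 mA.
The root I_D = 9.64 mA gives V_GS = -0.253 V ≤ V_t, so take I_D = 1.55 mA.
Then V_GS = 2.9 V and V_DS = V_DD − I_D(R_D+R_S) = 11 − 1.55×2.19 = 7.61 V.
Saturation requires V_DS ≥ V_GS − V_t = 0.903 V; 7.61 ≥ 0.903 ✓.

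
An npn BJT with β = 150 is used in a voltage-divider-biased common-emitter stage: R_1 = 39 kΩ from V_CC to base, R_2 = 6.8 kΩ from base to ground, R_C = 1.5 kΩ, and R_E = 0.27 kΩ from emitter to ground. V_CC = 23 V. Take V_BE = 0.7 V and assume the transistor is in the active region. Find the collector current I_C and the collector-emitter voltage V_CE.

I_C ≈ 8.7 mA, V_CE ≈ 7.5 V

Thevenize the base divider: V_Th = V_CC·R_2/(R_1+R_2) = 23×6.8/45.8 = 3.41 V, R_Th = R_1‖R_2 = 5.79 kΩ.
Base-emitter loop: V_Th = I_B·R_Th + V_BE + (β+1)I_B·R_E, so I_B = (3.41 − 0.7) / (5.79 + 151×0.27) = 0.0583 mA.
I_C = β·I_B = 150×0.0583 = 8.75 mA, and I_E = (β+1)I_B = 8.8 mA.
V_CE = V_CC − I_C·R_C − I_E·R_E = 23 − 8.75×1.5 − 8.8×0.27 = 7.5 V.
V_CE = 7.5 V > 0.2 V confirms active-region operation.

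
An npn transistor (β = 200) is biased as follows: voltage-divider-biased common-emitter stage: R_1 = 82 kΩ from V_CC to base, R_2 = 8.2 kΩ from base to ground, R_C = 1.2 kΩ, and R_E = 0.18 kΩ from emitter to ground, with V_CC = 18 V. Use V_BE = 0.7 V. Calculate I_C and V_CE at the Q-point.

I_C ≈ 4.3 mA, V_CE ≈ 12 V

Thevenize the base divider: V_Th = V_CC·R_2/(R_1+R_2) = 18×8.2/90.2 = 1.64 V, R_Th = R_1‖R_2 = 7.45 kΩ.
Base-emitter loop: V_Th = I_B·R_Th + V_BE + (β+1)I_B·R_E, so I_B = (1.64 − 0.7) / (7.45 + 201×0.18) = 0.0215 mA.
I_C = β·I_B = 200×0.0215 = 4.29 mA, and I_E = (β+1)I_B = 4.31 mA.
V_CE = V_CC − I_C·R_C − I_E·R_E = 18 − 4.29×1.2 − 4.31×0.18 = 12.1 V.
V_CE = 12.1 V > 0.2 V confirms active-region operation.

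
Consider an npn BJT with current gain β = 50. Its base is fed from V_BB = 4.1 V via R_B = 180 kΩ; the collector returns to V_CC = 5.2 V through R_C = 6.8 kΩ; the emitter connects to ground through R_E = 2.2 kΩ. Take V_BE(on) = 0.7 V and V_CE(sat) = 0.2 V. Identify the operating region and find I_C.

saturation; I_C ≈ 0.55 mA

Assume active: I_B = (4.1 − 0.7)/(180 + 51×2.2) = 0.0116 mA, I_C = β·I_B = 0.582 mA.
Then V_CE = 5.2 − 0.582×6.8 − 0.593×2.2 = -0.0617 V < 0.2 V — the active assumption fails.
Re-solve with V_CE = 0.2 V. KCL at the emitter: V_E/R_E = (V_BB−0.7−V_E)/R_B + (V_CC−0.2−V_E)/R_C, giving V_E = 1.24 V.
I_C = (V_CC − 0.2 − V_E)/R_C = (5 − 1.24)/6.8 = 0.553 mA.
Check: I_B = (3.4 − 1.24)/180 = 0.012 mA, and β·I_B = 0.599 mA > I_C, confirming saturation.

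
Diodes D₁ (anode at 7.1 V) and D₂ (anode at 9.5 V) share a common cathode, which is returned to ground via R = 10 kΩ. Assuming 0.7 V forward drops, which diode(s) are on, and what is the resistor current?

Assume both conduct. Then node N would need to be at both 7.1−0.7 = 6.4 V and 9.5−0.7 = 8.8 V, which is impossible.
Assume only D₂ conducts: V_N = 9.5 − 0.7 = 8.8 V, so I_R = 8.8/10 = 0.88 mA.
Check D₁: its anode-to-cathode voltage is 7.1 − 8.8 = -1.7 V < 0.7 V, so it is off. The assumption is consistent.

Only D₂ conducts; I_R ≈ 0.88 mA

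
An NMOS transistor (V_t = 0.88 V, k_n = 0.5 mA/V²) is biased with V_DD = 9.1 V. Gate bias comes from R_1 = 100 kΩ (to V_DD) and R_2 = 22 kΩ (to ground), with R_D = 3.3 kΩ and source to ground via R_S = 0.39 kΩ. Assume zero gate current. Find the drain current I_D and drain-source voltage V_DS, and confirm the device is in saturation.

I_D ≈ 0.13 mA, V_DS ≈ 8.6 V

V_G = V_DD·R_2/(R_1+R_2) = 9.1×22/122 = 1.64 V.
Assume saturation: I_D = (k_n/2)(V_GS − V_t)² with V_GS = V_G − I_D·R_S = 1.64 − 0.39·I_D.
Substituting gives 0.038·I_D² − 1.15·I_D + 0.145 = 0, with roots I_D = 0.127 or 30.1 mA.
The root I_D = 30.1 mA gives V_GS = -10.1 V ≤ V_t, so take I_D = 0.127 mA.
Then V_GS = 1.59 V and V_DS = V_DD − I_D(R_D+R_S) = 9.1 − 0.127×3.69 = 8.63 V.
Saturation requires V_DS ≥ V_GS − V_t = 0.712 V; 8.63 ≥ 0.712 ✓.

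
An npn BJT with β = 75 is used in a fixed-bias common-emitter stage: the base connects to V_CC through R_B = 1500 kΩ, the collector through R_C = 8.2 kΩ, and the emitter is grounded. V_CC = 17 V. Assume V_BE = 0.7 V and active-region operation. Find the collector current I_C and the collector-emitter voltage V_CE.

Base loop: V_CC = I_B·R_B + V_BE, so I_B = (17 − 0.7)/1500 kΩ = 0.0109 mA.
In the active region I_C = β·I_B = 75 × 0.0109 = 0.815 mA.
Collector loop: V_CE = V_CC − I_C·R_C = 17 − 0.815×8.2 = 10.3 V.
Since V_CE = 10.3 V > V_CE(sat) ≈ 0.2 V, the transistor is in the active region as assumed.

I_C ≈ 0.82 mA, V_CE ≈ 10 V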